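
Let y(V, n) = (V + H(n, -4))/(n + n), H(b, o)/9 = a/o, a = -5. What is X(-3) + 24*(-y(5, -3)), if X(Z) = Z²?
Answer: 74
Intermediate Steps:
H(b, o) = -45/o (H(b, o) = 9*(-5/o) = -45/o)
y(V, n) = (45/4 + V)/(2*n) (y(V, n) = (V - 45/(-4))/(n + n) = (V - 45*(-¼))/((2*n)) = (V + 45/4)*(1/(2*n)) = (45/4 + V)*(1/(2*n)) = (45/4 + V)/(2*n))
X(-3) + 24*(-y(5, -3)) = (-3)² + 24*(-(45 + 4*5)/(8*(-3))) = 9 + 24*(-(-1)*(45 + 20)/(8*3)) = 9 + 24*(-(-1)*65/(8*3)) = 9 + 24*(-1*(-65/24)) = 9 + 24*(65/24) = 9 + 65 = 74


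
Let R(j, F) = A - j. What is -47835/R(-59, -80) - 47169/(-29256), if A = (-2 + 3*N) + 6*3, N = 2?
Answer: -51690373/87768 ≈ -588.94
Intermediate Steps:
A = 22 (A = (-2 + 3*2) + 6*3 = (-2 + 6) + 18 = 4 + 18 = 22)
R(j, F) = 22 - j
-47835/R(-59, -80) - 47169/(-29256) = -47835/(22 - 1*(-59)) - 47169/(-29256) = -47835/(22 + 59) - 47169*(-1/29256) = -47835/81 + 15723/9752 = -47835*1/81 + 15723/9752 = -5315/9 + 15723/9752 = -51690373/87768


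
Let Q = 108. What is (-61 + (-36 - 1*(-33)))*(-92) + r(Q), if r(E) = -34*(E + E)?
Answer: -1456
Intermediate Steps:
r(E) = -68*E
(-61 + (-36 - 1*(-33)))*(-92) + r(Q) = (-61 + (-36 - 1*(-33)))*(-92) - 68*108 = (-61 + (-36 + 33))*(-92) - 7344 = (-61 - 3)*(-92) - 7344 = -64*(-92) - 7344 = 5888 - 7344 = -1456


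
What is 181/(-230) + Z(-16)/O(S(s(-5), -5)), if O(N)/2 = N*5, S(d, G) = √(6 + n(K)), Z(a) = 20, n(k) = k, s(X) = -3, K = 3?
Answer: -83/690 ≈ -0.12029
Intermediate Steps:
S(d, G) = 3 (S(d, G) = √(6 + 3) = √9 = 3)
O(N) = 10*N (O(N) = 2*(N*5) = 2*(5*N) = 10*N)
181/(-230) + Z(-16)/O(S(s(-5), -5)) = 181/(-230) + 20/((10*3)) = 181*(-1/230) + 20/30 = -181/230 + 20*(1/30) = -181/230 + ⅔ = -83/690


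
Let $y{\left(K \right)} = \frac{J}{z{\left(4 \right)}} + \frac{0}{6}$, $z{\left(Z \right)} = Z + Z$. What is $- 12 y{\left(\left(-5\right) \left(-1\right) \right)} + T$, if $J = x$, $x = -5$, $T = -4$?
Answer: $\frac{7}{2} \approx 3.5$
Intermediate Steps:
$J = -5$
$z{\left(Z \right)} = 2 Z$
$y{\left(K \right)} = - \frac{5}{8}$ ($y{\left(K \right)} = - \frac{5}{2 \cdot 4} + \frac{0}{6} = - \frac{5}{8} + 0 \cdot \frac{1}{6} = \left(-5\right) \frac{1}{8} + 0 = - \frac{5}{8} + 0 = - \frac{5}{8}$)
$- 12 y{\left(\left(-5\right) \left(-1\right) \right)} + T = \left(-12\right) \left(- \frac{5}{8}\right) - 4 = \frac{15}{2} - 4 = \frac{7}{2}$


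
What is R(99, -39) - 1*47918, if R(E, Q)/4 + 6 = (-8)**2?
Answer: -47686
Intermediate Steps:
R(E, Q) = 232 (R(E, Q) = -24 + 4*(-8)**2 = -24 + 4*64 = -24 + 256 = 232)
R(99, -39) - 1*47918 = 232 - 1*47918 = 232 - 47918 = -47686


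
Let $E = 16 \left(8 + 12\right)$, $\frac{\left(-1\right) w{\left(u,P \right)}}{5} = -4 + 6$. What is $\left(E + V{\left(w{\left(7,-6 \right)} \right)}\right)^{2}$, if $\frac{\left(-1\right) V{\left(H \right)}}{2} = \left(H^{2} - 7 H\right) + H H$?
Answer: $48400$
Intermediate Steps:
$w{\left(u,P \right)} = -10$ ($w{\left(u,P \right)} = - 5 \left(-4 + 6\right) = \left(-5\right) 2 = -10$)
$E = 320$ ($E = 16 \cdot 20 = 320$)
$V{\left(H \right)} = - 4 H^{2} + 14 H$ ($V{\left(H \right)} = - 2 \left(\left(H^{2} - 7 H\right) + H H\right) = - 2 \left(\left(H^{2} - 7 H\right) + H^{2}\right) = - 2 \left(- 7 H + 2 H^{2}\right) = - 4 H^{2} + 14 H$)
$\left(E + V{\left(w{\left(7,-6 \right)} \right)}\right)^{2} = \left(320 + 2 \left(-10\right) \left(7 - -20\right)\right)^{2} = \left(320 + 2 \left(-10\right) \left(7 + 20\right)\right)^{2} = \left(320 + 2 \left(-10\right) 27\right)^{2} = \left(320 - 540\right)^{2} = \left(-220\right)^{2} = 48400$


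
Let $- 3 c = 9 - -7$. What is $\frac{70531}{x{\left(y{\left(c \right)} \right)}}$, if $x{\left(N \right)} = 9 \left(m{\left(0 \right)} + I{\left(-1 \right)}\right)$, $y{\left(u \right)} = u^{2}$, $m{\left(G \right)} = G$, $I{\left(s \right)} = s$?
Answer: $- \frac{70531}{9} \approx -7836.8$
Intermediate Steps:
$c = - \frac{16}{3}$ ($c = - \frac{9 - -7}{3} = - \frac{9 + 7}{3} = \left(- \frac{1}{3}\right) 16 = - \frac{16}{3} \approx -5.3333$)
$x{\left(N \right)} = -9$ ($x{\left(N \right)} = 9 \left(0 - 1\right) = 9 \left(-1\right) = -9$)
$\frac{70531}{x{\left(y{\left(c \right)} \right)}} = \frac{70531}{-9} = 70531 \left(- \frac{1}{9}\right) = - \frac{70531}{9}$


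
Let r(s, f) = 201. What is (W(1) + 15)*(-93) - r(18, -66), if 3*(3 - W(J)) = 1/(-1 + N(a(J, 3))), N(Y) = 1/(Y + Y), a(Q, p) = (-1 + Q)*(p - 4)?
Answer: nan ≈ nan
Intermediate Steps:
a(Q, p) = (-1 + Q)*(-4 + p)
N(Y) = 1/(2*Y)
W(J) = 3 - 1/(3*(-1 + 1/(2*(1 - J)))) (W(J) = 3 - 1/(3*(-1 + 1/(2*(4 - 1*3 - 4*J + J*3)))) = 3 - 1/(3*(-1 + 1/(2*(4 - 3 - 4*J + 3*J)))) = 3 - 1/(3*(-1 + 1/(2*(1 - J)))))
(W(1) + 15)*(-93) - r(18, -66) = ((11 - 20*1)/(3*(1 - 2*1)) + 15)*(-93) - 1*201 = ((11 - 20)/(3*(1 - 2)) + 15)*(-93) - 201 = ((1/3)*(-9)/(-1) + 15)*(-93) - 201 = ((1/3)*(-1)*(-9) + 15)*(-93) - 201 = (3 + 15)*(-93) - 201 = 18*(-93) - 201 = -1674 - 201 = -1875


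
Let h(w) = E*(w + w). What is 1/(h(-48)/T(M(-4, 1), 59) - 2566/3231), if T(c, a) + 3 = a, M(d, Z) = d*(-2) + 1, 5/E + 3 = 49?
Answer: -520191/510056 ≈ -1.0199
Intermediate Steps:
E = 5/46 (E = 5/(-3 + 49) = 5/46 ≈ 0.10870)
M(d, Z) = 1 - 2*d (M(d, Z) = -2*d + 1 = 1 - 2*d)
T(c, a) = -3 + a
h(w) = 5*w/23 (h(w) = 5*(w + w)/46 = 5*(2*w)/46 = 5*w/23)
1/(h(-48)/T(M(-4, 1), 59) - 2566/3231) = 1/(((5/23)*(-48))/(-3 + 59) - 2566/3231) = 1/(-240/23/56 - 2566*1/3231) = 1/(-240/23*1/56 - 2566/3231) = 1/(-30/161 - 2566/3231) = 1/(-510056/520191) = -520191/510056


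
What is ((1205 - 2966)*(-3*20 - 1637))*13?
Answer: 38849421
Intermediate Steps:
((1205 - 2966)*(-3*20 - 1637))*13 = -1761*(-60 - 1637)*13 = -1761*(-1697)*13 = 2988417*13 = 38849421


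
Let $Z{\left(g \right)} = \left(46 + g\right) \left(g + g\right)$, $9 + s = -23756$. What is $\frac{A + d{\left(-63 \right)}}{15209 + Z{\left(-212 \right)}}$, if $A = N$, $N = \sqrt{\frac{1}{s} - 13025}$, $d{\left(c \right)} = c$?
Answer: $- \frac{21}{28531} + \frac{i \sqrt{150126476110}}{290588235} \approx -0.00073604 + 0.0013334 i$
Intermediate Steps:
$s = -23765$ ($s = -9 - 23756 = -23765$)
$Z{\left(g \right)} = 2 g \left(46 + g\right)$ ($Z{\left(g \right)} = \left(46 + g\right) 2 g = 2 g \left(46 + g\right)$)
$N = \frac{i \sqrt{150126476110}}{3395}$ ($N = \sqrt{\frac{1}{-23765} - 13025} = \sqrt{- \frac{1}{23765} - 13025} = \sqrt{- \frac{309539126}{23765}} = \frac{i \sqrt{150126476110}}{3395} \approx 114.13 i$)
$A = \frac{i \sqrt{150126476110}}{3395} \approx 114.13 i$
$\frac{A + d{\left(-63 \right)}}{15209 + Z{\left(-212 \right)}} = \frac{\frac{i \sqrt{150126476110}}{3395} - 63}{15209 + 2 \left(-212\right) \left(46 - 212\right)} = \frac{-63 + \frac{i \sqrt{150126476110}}{3395}}{15209 + 2 \left(-212\right) \left(-166\right)} = \frac{-63 + \frac{i \sqrt{150126476110}}{3395}}{15209 + 70384} = \frac{-63 + \frac{i \sqrt{150126476110}}{3395}}{85593} = \left(-63 + \frac{i \sqrt{150126476110}}{3395}\right) \frac{1}{85593} = - \frac{21}{28531} + \frac{i \sqrt{150126476110}}{290588235}$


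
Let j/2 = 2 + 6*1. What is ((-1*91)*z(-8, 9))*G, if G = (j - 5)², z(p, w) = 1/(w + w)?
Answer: -11011/18 ≈ -611.72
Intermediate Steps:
z(p, w) = 1/(2*w)
j = 16 (j = 2*(2 + 6*1) = 2*(2 + 6) = 2*8 = 16)
G = 121 (G = (16 - 5)² = 11² = 121)
((-1*91)*z(-8, 9))*G = ((-1*91)*((½)/9))*121 = -91/(2*9)*121 = -91*1/18*121 = -91/18*121 = -11011/18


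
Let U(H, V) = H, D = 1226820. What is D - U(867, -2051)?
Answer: 1225953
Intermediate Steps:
D - U(867, -2051) = 1226820 - 1*867 = 1226820 - 867 = 1225953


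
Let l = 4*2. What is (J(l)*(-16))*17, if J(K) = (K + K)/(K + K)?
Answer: -272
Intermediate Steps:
l = 8
J(K) = 1 (J(K) = (2*K)/((2*K)) = (2*K)*(1/(2*K)) = 1)
(J(l)*(-16))*17 = (1*(-16))*17 = -16*17 = -272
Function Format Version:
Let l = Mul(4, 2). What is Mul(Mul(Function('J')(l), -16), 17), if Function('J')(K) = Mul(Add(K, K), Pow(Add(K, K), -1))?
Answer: -272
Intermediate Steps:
l = 8
Function('J')(K) = 1 (Function('J')(K) = Mul(Mul(2, K), Pow(Mul(2, K), -1)) = Mul(Mul(2, K), Mul(Rational(1, 2), Pow(K, -1))) = 1)
Mul(Mul(Function('J')(l), -16), 17) = Mul(Mul(1, -16), 17) = Mul(-16, 17) = -272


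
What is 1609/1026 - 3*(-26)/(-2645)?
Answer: 4175777/2713770 ≈ 1.5387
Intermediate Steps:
1609/1026 - 3*(-26)/(-2645) = 1609*(1/1026) + 78*(-1/2645) = 1609/1026 - 78/2645 = 4175777/2713770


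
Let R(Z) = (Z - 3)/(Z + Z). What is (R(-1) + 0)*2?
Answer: 4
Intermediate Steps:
R(Z) = (-3 + Z)/(2*Z) (R(Z) = (-3 + Z)/((2*Z)) = (-3 + Z)*(1/(2*Z)) = (-3 + Z)/(2*Z))
(R(-1) + 0)*2 = ((½)*(-3 - 1)/(-1) + 0)*2 = ((½)*(-1)*(-4) + 0)*2 = (2 + 0)*2 = 2*2 = 4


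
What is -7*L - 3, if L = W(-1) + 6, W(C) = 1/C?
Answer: -38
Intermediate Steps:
L = 5 (L = 1/(-1) + 6 = -1 + 6 = 5)
-7*L - 3 = -7*5 - 3 = -35 - 3 = -38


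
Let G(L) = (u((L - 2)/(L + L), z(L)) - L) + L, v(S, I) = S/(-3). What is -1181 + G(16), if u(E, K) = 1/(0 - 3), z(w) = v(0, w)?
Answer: -3544/3 ≈ -1181.3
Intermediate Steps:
v(S, I) = -S/3 (v(S, I) = S*(-⅓) = -S/3)
z(w) = 0 (z(w) = -⅓*0 = 0)
u(E, K) = -⅓ (u(E, K) = 1/(-3) = -⅓)
G(L) = -⅓ (G(L) = (-⅓ - L) + L = -⅓)
-1181 + G(16) = -1181 - ⅓ = -3544/3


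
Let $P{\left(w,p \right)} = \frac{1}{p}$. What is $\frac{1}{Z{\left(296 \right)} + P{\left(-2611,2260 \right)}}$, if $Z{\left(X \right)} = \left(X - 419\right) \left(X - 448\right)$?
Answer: $\frac{2260}{42252961} \approx 5.3487 \cdot 10^{-5}$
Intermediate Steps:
$Z{\left(X \right)} = \left(-448 + X\right) \left(-419 + X\right)$ ($Z{\left(X \right)} = \left(-419 + X\right) \left(-448 + X\right) = \left(-448 + X\right) \left(-419 + X\right)$)
$\frac{1}{Z{\left(296 \right)} + P{\left(-2611,2260 \right)}} = \frac{1}{\left(187712 + 296^{2} - 256632\right) + \frac{1}{2260}} = \frac{1}{\left(187712 + 87616 - 256632\right) + \frac{1}{2260}} = \frac{1}{18696 + \frac{1}{2260}} = \frac{1}{\frac{42252961}{2260}} = \frac{2260}{42252961}$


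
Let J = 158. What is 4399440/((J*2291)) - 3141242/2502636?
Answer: 2468284106791/226474793502 ≈ 10.899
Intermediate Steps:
4399440/((J*2291)) - 3141242/2502636 = 4399440/((158*2291)) - 3141242/2502636 = 4399440/361978 - 3141242*1/2502636 = 4399440*(1/361978) - 1570621/1251318 = 2199720/180989 - 1570621/1251318 = 2468284106791/226474793502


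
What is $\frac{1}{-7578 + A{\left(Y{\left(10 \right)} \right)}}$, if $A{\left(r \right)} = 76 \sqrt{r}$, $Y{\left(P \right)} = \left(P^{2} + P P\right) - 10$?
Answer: $- \frac{3789}{28164322} - \frac{19 \sqrt{190}}{14082161} \approx -0.00015313$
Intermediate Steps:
$Y{\left(P \right)} = -10 + 2 P^{2}$ ($Y{\left(P \right)} = \left(P^{2} + P^{2}\right) - 10 = 2 P^{2} - 10 = -10 + 2 P^{2}$)
$\frac{1}{-7578 + A{\left(Y{\left(10 \right)} \right)}} = \frac{1}{-7578 + 76 \sqrt{-10 + 2 \cdot 10^{2}}} = \frac{1}{-7578 + 76 \sqrt{-10 + 2 \cdot 100}} = \frac{1}{-7578 + 76 \sqrt{-10 + 200}} = \frac{1}{-7578 + 76 \sqrt{190}}$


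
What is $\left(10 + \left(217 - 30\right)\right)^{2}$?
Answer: $38809$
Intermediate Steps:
$\left(10 + \left(217 - 30\right)\right)^{2} = \left(10 + 187\right)^{2} = 197^{2} = 38809$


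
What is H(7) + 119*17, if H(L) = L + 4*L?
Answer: 2058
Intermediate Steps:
H(L) = 5*L
H(7) + 119*17 = 5*7 + 119*17 = 35 + 2023 = 2058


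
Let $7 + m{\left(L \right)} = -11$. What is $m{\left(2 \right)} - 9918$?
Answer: $-9936$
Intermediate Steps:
$m{\left(L \right)} = -18$ ($m{\left(L \right)} = -7 - 11 = -18$)
$m{\left(2 \right)} - 9918 = -18 - 9918 = -9936$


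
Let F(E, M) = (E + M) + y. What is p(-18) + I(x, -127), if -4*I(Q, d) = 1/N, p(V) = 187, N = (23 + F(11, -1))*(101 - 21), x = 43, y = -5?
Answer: 1675519/8960 ≈ 187.00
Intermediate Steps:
F(E, M) = -5 + E + M (F(E, M) = (E + M) - 5 = -5 + E + M)
N = 2240 (N = (23 + (-5 + 11 - 1))*(101 - 21) = (23 + 5)*80 = 28*80 = 2240)
I(Q, d) = -1/8960 (I(Q, d) = -1/4/2240 = -1/4*1/2240 = -1/8960)
p(-18) + I(x, -127) = 187 - 1/8960 = 1675519/8960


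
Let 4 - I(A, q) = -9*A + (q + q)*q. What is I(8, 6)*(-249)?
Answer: -996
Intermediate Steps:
I(A, q) = 4 - 2*q**2 + 9*A (I(A, q) = 4 - (-9*A + (q + q)*q) = 4 - (-9*A + (2*q)*q) = 4 - (-9*A + 2*q**2) = 4 + (-2*q**2 + 9*A) = 4 - 2*q**2 + 9*A)
I(8, 6)*(-249) = (4 - 2*6**2 + 9*8)*(-249) = (4 - 2*36 + 72)*(-249) = (4 - 72 + 72)*(-249) = 4*(-249) = -996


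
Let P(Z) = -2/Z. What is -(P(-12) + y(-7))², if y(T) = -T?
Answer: -1849/36 ≈ -51.361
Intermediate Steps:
-(P(-12) + y(-7))² = -(-2/(-12) - 1*(-7))² = -(-2*(-1/12) + 7)² = -(⅙ + 7)² = -(43/6)² = -1*1849/36 = -1849/36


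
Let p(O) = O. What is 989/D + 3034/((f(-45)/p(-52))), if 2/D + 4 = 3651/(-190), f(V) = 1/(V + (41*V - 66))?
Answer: 117261436561/380 ≈ 3.0858e+8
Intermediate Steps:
f(V) = 1/(-66 + 42*V) (f(V) = 1/(V + (-66 + 41*V)) = 1/(-66 + 42*V))
D = -380/4411 (D = 2/(-4 + 3651/(-190)) = 2/(-4 + 3651*(-1/190)) = 2/(-4 - 3651/190) = 2/(-4411/190) = 2*(-190/4411) = -380/4411 ≈ -0.086148)
989/D + 3034/((f(-45)/p(-52))) = 989/(-380/4411) + 3034/(((1/(6*(-11 + 7*(-45))))/(-52))) = 989*(-4411/380) + 3034/(((1/(6*(-11 - 315)))*(-1/52))) = -4362479/380 + 3034/((((⅙)/(-326))*(-1/52))) = -4362479/380 + 3034/((((⅙)*(-1/326))*(-1/52))) = -4362479/380 + 3034/((-1/1956*(-1/52))) = -4362479/380 + 3034/(1/101712) = -4362479/380 + 3034*101712 = -4362479/380 + 308594208 = 117261436561/380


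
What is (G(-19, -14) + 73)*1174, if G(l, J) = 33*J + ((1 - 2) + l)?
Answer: -480166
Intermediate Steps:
G(l, J) = -1 + l + 33*J (G(l, J) = 33*J + (-1 + l) = -1 + l + 33*J)
(G(-19, -14) + 73)*1174 = ((-1 - 19 + 33*(-14)) + 73)*1174 = ((-1 - 19 - 462) + 73)*1174 = (-482 + 73)*1174 = -409*1174 = -480166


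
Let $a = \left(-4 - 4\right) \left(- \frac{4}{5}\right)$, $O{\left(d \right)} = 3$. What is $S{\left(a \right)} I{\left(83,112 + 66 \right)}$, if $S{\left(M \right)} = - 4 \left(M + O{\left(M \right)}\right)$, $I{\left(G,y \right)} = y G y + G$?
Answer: $-98882548$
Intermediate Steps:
$I{\left(G,y \right)} = G + G y^{2}$ ($I{\left(G,y \right)} = G y y + G = G y^{2} + G = G + G y^{2}$)
$a = \frac{32}{5}$ ($a = - 8 \left(\left(-4\right) \frac{1}{5}\right) = \left(-8\right) \left(- \frac{4}{5}\right) = \frac{32}{5} \approx 6.4$)
$S{\left(M \right)} = -12 - 4 M$ ($S{\left(M \right)} = - 4 \left(M + 3\right) = - 4 \left(3 + M\right) = -12 - 4 M$)
$S{\left(a \right)} I{\left(83,112 + 66 \right)} = \left(-12 - \frac{128}{5}\right) 83 \left(1 + \left(112 + 66\right)^{2}\right) = \left(-12 - \frac{128}{5}\right) 83 \left(1 + 178^{2}\right) = - \frac{188 \cdot 83 \left(1 + 31684\right)}{5} = - \frac{188 \cdot 83 \cdot 31685}{5} = \left(- \frac{188}{5}\right) 2629855 = -98882548$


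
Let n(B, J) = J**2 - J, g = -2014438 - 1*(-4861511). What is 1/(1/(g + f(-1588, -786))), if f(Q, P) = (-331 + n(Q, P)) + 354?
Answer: 3465678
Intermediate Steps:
g = 2847073 (g = -2014438 + 4861511 = 2847073)
f(Q, P) = 23 + P*(-1 + P) (f(Q, P) = (-331 + P*(-1 + P)) + 354 = 23 + P*(-1 + P))
1/(1/(g + f(-1588, -786))) = 1/(1/(2847073 + (23 - 786*(-1 - 786)))) = 1/(1/(2847073 + (23 - 786*(-787)))) = 1/(1/(2847073 + (23 + 618582))) = 1/(1/(2847073 + 618605)) = 1/(1/3465678) = 3465678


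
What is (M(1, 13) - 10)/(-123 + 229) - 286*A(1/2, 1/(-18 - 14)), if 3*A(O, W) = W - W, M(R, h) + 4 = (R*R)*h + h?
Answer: 6/53 ≈ 0.11321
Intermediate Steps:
M(R, h) = -4 + h + h*R**2 (M(R, h) = -4 + ((R*R)*h + h) = -4 + (R**2*h + h) = -4 + (h*R**2 + h) = -4 + (h + h*R**2) = -4 + h + h*R**2)
A(O, W) = 0 (A(O, W) = (W - W)/3 = (1/3)*0 = 0)
(M(1, 13) - 10)/(-123 + 229) - 286*A(1/2, 1/(-18 - 14)) = ((-4 + 13 + 13*1**2) - 10)/(-123 + 229) - 286*0 = ((-4 + 13 + 13*1) - 10)/106 + 0 = ((-4 + 13 + 13) - 10)*(1/106) + 0 = (22 - 10)*(1/106) + 0 = 12*(1/106) + 0 = 6/53 + 0 = 6/53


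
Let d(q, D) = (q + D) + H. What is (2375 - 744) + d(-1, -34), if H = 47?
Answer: 1643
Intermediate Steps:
d(q, D) = 47 + D + q (d(q, D) = (q + D) + 47 = (D + q) + 47 = 47 + D + q)
(2375 - 744) + d(-1, -34) = (2375 - 744) + (47 - 34 - 1) = 1631 + 12 = 1643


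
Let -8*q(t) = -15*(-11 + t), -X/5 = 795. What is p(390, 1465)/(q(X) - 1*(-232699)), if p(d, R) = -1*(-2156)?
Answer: 8624/900901 ≈ 0.0095726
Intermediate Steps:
X = -3975 (X = -5*795 = -3975)
p(d, R) = 2156
q(t) = -165/8 + 15*t/8 (q(t) = -(-15)*(-11 + t)/8 = -(165 - 15*t)/8 = -165/8 + 15*t/8)
p(390, 1465)/(q(X) - 1*(-232699)) = 2156/((-165/8 + (15/8)*(-3975)) - 1*(-232699)) = 2156/((-165/8 - 59625/8) + 232699) = 2156/(-29895/4 + 232699) = 2156/(900901/4) = 2156*(4/900901) = 8624/900901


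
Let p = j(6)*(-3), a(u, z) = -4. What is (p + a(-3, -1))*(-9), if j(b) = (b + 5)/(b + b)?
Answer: 243/4 ≈ 60.750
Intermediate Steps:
j(b) = (5 + b)/(2*b) (j(b) = (5 + b)/((2*b)) = (5 + b)*(1/(2*b)) = (5 + b)/(2*b))
p = -11/4 (p = ((½)*(5 + 6)/6)*(-3) = ((½)*(⅙)*11)*(-3) = (11/12)*(-3) = -11/4 ≈ -2.7500)
(p + a(-3, -1))*(-9) = (-11/4 - 4)*(-9) = -27/4*(-9) = 243/4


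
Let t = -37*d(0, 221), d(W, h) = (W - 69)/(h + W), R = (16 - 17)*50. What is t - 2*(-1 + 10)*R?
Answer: 201453/221 ≈ 911.55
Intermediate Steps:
R = -50 (R = -1*50 = -50)
d(W, h) = (-69 + W)/(W + h)
t = 2553/221 (t = -37*(-69 + 0)/(0 + 221) = -37*(-69)/221 = -37*(-69/221) = 2553/221 ≈ 11.552)
t - 2*(-1 + 10)*R = 2553/221 - 2*(-1 + 10)*(-50) = 2553/221 - 2*9*(-50) = 2553/221 - 18*(-50) = 2553/221 - 1*(-900) = 2553/221 + 900 = 201453/221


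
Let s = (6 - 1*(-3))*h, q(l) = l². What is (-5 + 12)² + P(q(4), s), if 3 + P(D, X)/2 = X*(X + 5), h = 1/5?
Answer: 1687/25 ≈ 67.480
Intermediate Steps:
h = ⅕ ≈ 0.20000
s = 9/5 (s = (6 - 1*(-3))*(⅕) = (6 + 3)*(⅕) = 9*(⅕) = 9/5 ≈ 1.8000)
P(D, X) = -6 + 2*X*(5 + X) (P(D, X) = -6 + 2*(X*(X + 5)) = -6 + 2*(X*(5 + X)) = -6 + 2*X*(5 + X))
(-5 + 12)² + P(q(4), s) = (-5 + 12)² + (-6 + 2*(9/5)² + 10*(9/5)) = 7² + (-6 + 2*(81/25) + 18) = 49 + (-6 + 162/25 + 18) = 49 + 462/25 = 1687/25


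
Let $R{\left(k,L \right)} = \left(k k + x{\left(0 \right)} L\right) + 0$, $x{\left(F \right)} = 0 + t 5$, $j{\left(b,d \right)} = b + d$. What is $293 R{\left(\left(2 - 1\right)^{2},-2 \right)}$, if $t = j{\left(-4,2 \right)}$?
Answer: $6153$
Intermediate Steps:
$t = -2$ ($t = -4 + 2 = -2$)
$x{\left(F \right)} = -10$ ($x{\left(F \right)} = 0 - 10 = -10$)
$R{\left(k,L \right)} = k^{2} - 10 L$ ($R{\left(k,L \right)} = \left(k k - 10 L\right) + 0 = \left(k^{2} - 10 L\right) + 0 = k^{2} - 10 L$)
$293 R{\left(\left(2 - 1\right)^{2},-2 \right)} = 293 \left(\left(\left(2 - 1\right)^{2}\right)^{2} - -20\right) = 293 \left(\left(1^{2}\right)^{2} + 20\right) = 293 \left(1^{2} + 20\right) = 293 \left(1 + 20\right) = 293 \cdot 21 = 6153$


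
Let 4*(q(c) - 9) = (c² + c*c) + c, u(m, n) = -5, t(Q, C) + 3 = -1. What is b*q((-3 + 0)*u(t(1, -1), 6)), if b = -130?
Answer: -32565/2 ≈ -16283.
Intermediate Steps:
t(Q, C) = -4 (t(Q, C) = -3 - 1 = -4)
q(c) = 9 + c²/2 + c/4 (q(c) = 9 + ((c² + c*c) + c)/4 = 9 + ((c² + c²) + c)/4 = 9 + (2*c² + c)/4 = 9 + (c + 2*c²)/4 = 9 + (c²/2 + c/4) = 9 + c²/2 + c/4)
b*q((-3 + 0)*u(t(1, -1), 6)) = -130*(9 + ((-3 + 0)*(-5))²/2 + ((-3 + 0)*(-5))/4) = -130*(9 + (-3*(-5))²/2 + (-3*(-5))/4) = -130*(9 + (½)*15² + (¼)*15) = -130*(9 + (½)*225 + 15/4) = -130*(9 + 225/2 + 15/4) = -130*501/4 = -32565/2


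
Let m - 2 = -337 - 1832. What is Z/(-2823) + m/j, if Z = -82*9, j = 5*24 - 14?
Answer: -2013071/99746 ≈ -20.182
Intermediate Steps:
m = -2167 (m = 2 + (-337 - 1832) = 2 - 2169 = -2167)
j = 106 (j = 120 - 14 = 106)
Z = -738
Z/(-2823) + m/j = -738/(-2823) - 2167/106 = -738*(-1/2823) - 2167*1/106 = 246/941 - 2167/106 = -2013071/99746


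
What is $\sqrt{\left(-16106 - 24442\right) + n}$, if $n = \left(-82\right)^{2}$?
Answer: $4 i \sqrt{2114} \approx 183.91 i$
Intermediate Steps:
$n = 6724$
$\sqrt{\left(-16106 - 24442\right) + n} = \sqrt{\left(-16106 - 24442\right) + 6724} = \sqrt{-40548 + 6724} = \sqrt{-33824} = 4 i \sqrt{2114}$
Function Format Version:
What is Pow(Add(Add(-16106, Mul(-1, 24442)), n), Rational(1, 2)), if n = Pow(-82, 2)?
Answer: Mul(4, I, Pow(2114, Rational(1, 2))) ≈ Mul(183.91, I)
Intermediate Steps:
n = 6724
Pow(Add(Add(-16106, Mul(-1, 24442)), n), Rational(1, 2)) = Pow(Add(Add(-16106, Mul(-1, 24442)), 6724), Rational(1, 2)) = Pow(Add(Add(-16106, -24442), 6724), Rational(1, 2)) = Pow(Add(-40548, 6724), Rational(1, 2)) = Pow(-33824, Rational(1, 2)) = Mul(4, I, Pow(2114, Rational(1, 2)))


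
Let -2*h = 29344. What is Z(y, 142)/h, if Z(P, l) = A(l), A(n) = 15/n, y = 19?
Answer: -15/2083424 ≈ -7.1997e-6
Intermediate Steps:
h = -14672 (h = -½*29344 = -14672)
Z(P, l) = 15/l
Z(y, 142)/h = (15/142)/(-14672) = (15*(1/142))*(-1/14672) = (15/142)*(-1/14672) = -15/2083424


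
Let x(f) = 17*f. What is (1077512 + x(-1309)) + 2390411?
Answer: 3445670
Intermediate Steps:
(1077512 + x(-1309)) + 2390411 = (1077512 + 17*(-1309)) + 2390411 = (1077512 - 22253) + 2390411 = 1055259 + 2390411 = 3445670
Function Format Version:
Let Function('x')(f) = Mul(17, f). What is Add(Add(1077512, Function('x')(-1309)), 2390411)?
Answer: 3445670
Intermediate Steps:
Add(Add(1077512, Function('x')(-1309)), 2390411) = Add(Add(1077512, Mul(17, -1309)), 2390411) = Add(Add(1077512, -22253), 2390411) = Add(1055259, 2390411) = 3445670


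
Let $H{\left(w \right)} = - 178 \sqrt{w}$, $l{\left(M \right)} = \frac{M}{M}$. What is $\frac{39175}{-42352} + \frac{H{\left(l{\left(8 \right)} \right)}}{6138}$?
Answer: $- \frac{123997403}{129978288} \approx -0.95399$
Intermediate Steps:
$l{\left(M \right)} = 1$
$H{\left(w \right)} = - 178 \sqrt{w}$
$\frac{39175}{-42352} + \frac{H{\left(l{\left(8 \right)} \right)}}{6138} = \frac{39175}{-42352} + \frac{\left(-178\right) \sqrt{1}}{6138} = 39175 \left(- \frac{1}{42352}\right) + \left(-178\right) 1 \cdot \frac{1}{6138} = - \frac{39175}{42352} - \frac{89}{3069} = - \frac{123997403}{129978288}$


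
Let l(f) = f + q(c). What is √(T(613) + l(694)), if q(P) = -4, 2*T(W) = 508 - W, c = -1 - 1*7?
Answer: 5*√102/2 ≈ 25.249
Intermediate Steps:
c = -8 (c = -1 - 7 = -8)
T(W) = 254 - W/2 (T(W) = (508 - W)/2 = 254 - W/2)
l(f) = -4 + f (l(f) = f - 4 = -4 + f)
√(T(613) + l(694)) = √((254 - ½*613) + (-4 + 694)) = √((254 - 613/2) + 690) = √(-105/2 + 690) = √(1275/2) = 5*√102/2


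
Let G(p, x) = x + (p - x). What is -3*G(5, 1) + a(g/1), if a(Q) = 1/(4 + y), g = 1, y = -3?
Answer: -14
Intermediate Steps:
a(Q) = 1 (a(Q) = 1/(4 - 3) = 1/1 = 1)
G(p, x) = p
-3*G(5, 1) + a(g/1) = -3*5 + 1 = -15 + 1 = -14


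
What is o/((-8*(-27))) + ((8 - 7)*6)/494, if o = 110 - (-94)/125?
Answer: 875117/1667250 ≈ 0.52489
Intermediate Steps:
o = 13844/125 (o = 110 - (-94)/125 = 110 - 1*(-94/125) = 110 + 94/125 = 13844/125 ≈ 110.75)
o/((-8*(-27))) + ((8 - 7)*6)/494 = 13844/(125*((-8*(-27)))) + ((8 - 7)*6)/494 = (13844/125)/216 + (1*6)*(1/494) = (13844/125)*(1/216) + 6*(1/494) = 3461/6750 + 3/247 = 875117/1667250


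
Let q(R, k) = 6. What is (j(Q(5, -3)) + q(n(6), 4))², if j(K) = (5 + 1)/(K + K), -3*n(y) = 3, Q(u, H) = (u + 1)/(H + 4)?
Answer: 169/4 ≈ 42.250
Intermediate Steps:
Q(u, H) = (1 + u)/(4 + H)
n(y) = -1 (n(y) = -⅓*3 = -1)
j(K) = 3/K (j(K) = 6/((2*K)) = 6*(1/(2*K)) = 3/K)
(j(Q(5, -3)) + q(n(6), 4))² = (3/(((1 + 5)/(4 - 3))) + 6)² = (3/((6/1)) + 6)² = (3/((1*6)) + 6)² = (3/6 + 6)² = (3*(⅙) + 6)² = (½ + 6)² = (13/2)² = 169/4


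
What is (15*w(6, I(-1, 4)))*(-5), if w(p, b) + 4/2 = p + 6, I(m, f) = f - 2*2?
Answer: -750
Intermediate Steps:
I(m, f) = -4 + f (I(m, f) = f - 4 = -4 + f)
w(p, b) = 4 + p (w(p, b) = -2 + (p + 6) = -2 + (6 + p) = 4 + p)
(15*w(6, I(-1, 4)))*(-5) = (15*(4 + 6))*(-5) = (15*10)*(-5) = 150*(-5) = -750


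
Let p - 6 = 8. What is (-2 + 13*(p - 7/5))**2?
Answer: 654481/25 ≈ 26179.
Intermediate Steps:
p = 14 (p = 6 + 8 = 14)
(-2 + 13*(p - 7/5))**2 = (-2 + 13*(14 - 7/5))**2 = (-2 + 13*(63/5))**2 = (-2 + 819/5)**2 = (809/5)**2 = 654481/25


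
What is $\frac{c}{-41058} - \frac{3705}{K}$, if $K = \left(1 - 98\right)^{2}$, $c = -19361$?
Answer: $\frac{30047759}{386314722} \approx 0.07778$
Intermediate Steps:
$K = 9409$ ($K = \left(-97\right)^{2} = 9409$)
$\frac{c}{-41058} - \frac{3705}{K} = - \frac{19361}{-41058} - \frac{3705}{9409} = \left(-19361\right) \left(- \frac{1}{41058}\right) - \frac{3705}{9409} = \frac{19361}{41058} - \frac{3705}{9409} = \frac{30047759}{386314722}$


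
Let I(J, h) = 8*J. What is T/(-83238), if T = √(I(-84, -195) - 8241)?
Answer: -I*√8913/83238 ≈ -0.0011342*I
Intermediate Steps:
T = I*√8913 (T = √(8*(-84) - 8241) = √(-672 - 8241) = √(-8913) = I*√8913 ≈ 94.409*I)
T/(-83238) = (I*√8913)/(-83238) = (I*√8913)*(-1/83238) = -I*√8913/83238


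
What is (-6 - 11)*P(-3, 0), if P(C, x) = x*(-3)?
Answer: 0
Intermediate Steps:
P(C, x) = -3*x
(-6 - 11)*P(-3, 0) = (-6 - 11)*(-3*0) = -17*0 = 0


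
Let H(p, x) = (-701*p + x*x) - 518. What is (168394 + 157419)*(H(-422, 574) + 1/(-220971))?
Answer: 44981176314676127/220971 ≈ 2.0356e+11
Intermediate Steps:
H(p, x) = -518 + x² - 701*p (H(p, x) = (-701*p + x²) - 518 = (x² - 701*p) - 518 = -518 + x² - 701*p)
(168394 + 157419)*(H(-422, 574) + 1/(-220971)) = (168394 + 157419)*((-518 + 574² - 701*(-422)) + 1/(-220971)) = 325813*((-518 + 329476 + 295822) - 1/220971) = 325813*(624780 - 1/220971) = 325813*(138058261379/220971) = 44981176314676127/220971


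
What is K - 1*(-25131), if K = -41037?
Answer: -15906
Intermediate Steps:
K - 1*(-25131) = -41037 - 1*(-25131) = -41037 + 25131 = -15906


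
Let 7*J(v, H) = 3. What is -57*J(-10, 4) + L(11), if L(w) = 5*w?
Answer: 214/7 ≈ 30.571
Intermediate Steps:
J(v, H) = 3/7 (J(v, H) = (⅐)*3 = 3/7)
-57*J(-10, 4) + L(11) = -57*3/7 + 5*11 = -171/7 + 55 = 214/7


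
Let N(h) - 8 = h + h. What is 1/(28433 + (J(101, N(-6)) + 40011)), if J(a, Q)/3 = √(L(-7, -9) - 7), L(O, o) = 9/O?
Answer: 239554/16396034237 - 3*I*√406/32792068474 ≈ 1.461e-5 - 1.8434e-9*I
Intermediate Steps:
N(h) = 8 + 2*h (N(h) = 8 + (h + h) = 8 + 2*h)
J(a, Q) = 3*I*√406/7 (J(a, Q) = 3*√(9/(-7) - 7) = 3*√(9*(-⅐) - 7) = 3*√(-9/7 - 7) = 3*√(-58/7) = 3*(I*√406/7) = 3*I*√406/7)
1/(28433 + (J(101, N(-6)) + 40011)) = 1/(28433 + (3*I*√406/7 + 40011)) = 1/(28433 + (40011 + 3*I*√406/7)) = 1/(68444 + 3*I*√406/7)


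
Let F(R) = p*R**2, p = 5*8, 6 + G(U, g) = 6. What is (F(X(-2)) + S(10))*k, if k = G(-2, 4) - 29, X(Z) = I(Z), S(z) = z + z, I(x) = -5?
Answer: -29580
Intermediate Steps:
G(U, g) = 0 (G(U, g) = -6 + 6 = 0)
S(z) = 2*z
p = 40
X(Z) = -5
k = -29 (k = 0 - 29 = -29)
F(R) = 40*R**2
(F(X(-2)) + S(10))*k = (40*(-5)**2 + 2*10)*(-29) = (40*25 + 20)*(-29) = (1000 + 20)*(-29) = 1020*(-29) = -29580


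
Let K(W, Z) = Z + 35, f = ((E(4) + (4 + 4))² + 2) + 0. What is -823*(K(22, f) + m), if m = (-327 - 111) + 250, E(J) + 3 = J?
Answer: 57610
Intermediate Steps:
E(J) = -3 + J
f = 83 (f = (((-3 + 4) + (4 + 4))² + 2) + 0 = ((1 + 8)² + 2) + 0 = (9² + 2) + 0 = (81 + 2) + 0 = 83 + 0 = 83)
K(W, Z) = 35 + Z
m = -188 (m = -438 + 250 = -188)
-823*(K(22, f) + m) = -823*((35 + 83) - 188) = -823*(118 - 188) = -823*(-70) = 57610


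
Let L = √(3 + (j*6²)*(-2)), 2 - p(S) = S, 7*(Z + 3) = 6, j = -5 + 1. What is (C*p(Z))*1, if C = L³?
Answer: 8439*√291/7 ≈ 20566.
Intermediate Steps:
j = -4
Z = -15/7 (Z = -3 + (⅐)*6 = -3 + 6/7 = -15/7 ≈ -2.1429)
p(S) = 2 - S
L = √291 (L = √(3 - 4*6²*(-2)) = √(3 - 4*36*(-2)) = √(3 - 144*(-2)) = √(3 + 288) = √291 ≈ 17.059)
C = 291*√291 (C = (√291)³ = 291*√291 ≈ 4964.1)
(C*p(Z))*1 = ((291*√291)*(2 - 1*(-15/7)))*1 = ((291*√291)*(2 + 15/7))*1 = ((291*√291)*(29/7))*1 = (8439*√291/7)*1 = 8439*√291/7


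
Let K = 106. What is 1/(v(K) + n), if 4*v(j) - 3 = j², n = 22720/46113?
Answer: 184452/518354887 ≈ 0.00035584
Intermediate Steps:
n = 22720/46113 (n = 22720*(1/46113) = 22720/46113 ≈ 0.49270)
v(j) = ¾ + j²/4
1/(v(K) + n) = 1/((¾ + (¼)*106²) + 22720/46113) = 1/((¾ + (¼)*11236) + 22720/46113) = 1/((¾ + 2809) + 22720/46113) = 1/(11239/4 + 22720/46113) = 1/(518354887/184452) = 184452/518354887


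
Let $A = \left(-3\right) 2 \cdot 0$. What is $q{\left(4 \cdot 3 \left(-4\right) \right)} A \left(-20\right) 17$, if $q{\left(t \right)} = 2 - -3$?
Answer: $0$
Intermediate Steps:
$A = 0$ ($A = \left(-6\right) 0 = 0$)
$q{\left(t \right)} = 5$ ($q{\left(t \right)} = 2 + 3 = 5$)
$q{\left(4 \cdot 3 \left(-4\right) \right)} A \left(-20\right) 17 = 5 \cdot 0 \left(-20\right) 17 = 0 \left(-20\right) 17 = 0 \cdot 17 = 0$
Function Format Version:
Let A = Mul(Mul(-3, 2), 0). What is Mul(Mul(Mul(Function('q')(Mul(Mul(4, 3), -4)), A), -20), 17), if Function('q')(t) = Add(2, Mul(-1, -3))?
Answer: 0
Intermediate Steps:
A = 0 (A = Mul(-6, 0) = 0)
Function('q')(t) = 5 (Function('q')(t) = Add(2, 3) = 5)
Mul(Mul(Mul(Function('q')(Mul(Mul(4, 3), -4)), A), -20), 17) = Mul(Mul(Mul(5, 0), -20), 17) = Mul(Mul(0, -20), 17) = Mul(0, 17) = 0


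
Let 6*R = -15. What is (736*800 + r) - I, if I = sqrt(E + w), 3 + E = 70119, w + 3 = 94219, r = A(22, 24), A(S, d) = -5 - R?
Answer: 1177595/2 - 2*sqrt(41083) ≈ 5.8839e+5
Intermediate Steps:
R = -5/2 (R = (1/6)*(-15) = -5/2 ≈ -2.5000)
A(S, d) = -5/2 (A(S, d) = -5 - 1*(-5/2) = -5 + 5/2 = -5/2)
r = -5/2 ≈ -2.5000
w = 94216 (w = -3 + 94219 = 94216)
E = 70116 (E = -3 + 70119 = 70116)
I = 2*sqrt(41083) (I = sqrt(70116 + 94216) = sqrt(164332) = 2*sqrt(41083) ≈ 405.38)
(736*800 + r) - I = (736*800 - 5/2) - 2*sqrt(41083) = (588800 - 5/2) - 2*sqrt(41083) = 1177595/2 - 2*sqrt(41083)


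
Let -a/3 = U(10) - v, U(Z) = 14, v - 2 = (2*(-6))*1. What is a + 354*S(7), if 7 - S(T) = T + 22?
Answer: -7860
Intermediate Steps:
v = -10 (v = 2 + (2*(-6))*1 = 2 - 12*1 = 2 - 12 = -10)
a = -72 (a = -3*(14 - 1*(-10)) = -3*(14 + 10) = -3*24 = -72)
S(T) = -15 - T (S(T) = 7 - (T + 22) = 7 - (22 + T) = 7 + (-22 - T) = -15 - T)
a + 354*S(7) = -72 + 354*(-15 - 1*7) = -72 + 354*(-15 - 7) = -72 + 354*(-22) = -72 - 7788 = -7860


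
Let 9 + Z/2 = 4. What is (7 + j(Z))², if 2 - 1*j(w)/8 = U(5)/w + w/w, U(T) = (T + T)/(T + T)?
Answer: 6241/25 ≈ 249.64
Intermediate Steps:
U(T) = 1 (U(T) = (2*T)/((2*T)) = (2*T)*(1/(2*T)) = 1)
Z = -10 (Z = -18 + 2*4 = -18 + 8 = -10)
j(w) = 8 - 8/w (j(w) = 16 - 8*(1/w + w/w) = 16 - 8*(1/w + 1) = 16 - 8*(1 + 1/w) = 16 + (-8 - 8/w) = 8 - 8/w)
(7 + j(Z))² = (7 + (8 - 8/(-10)))² = (7 + (8 - 8*(-⅒)))² = (7 + (8 + ⅘))² = (7 + 44/5)² = (79/5)² = 6241/25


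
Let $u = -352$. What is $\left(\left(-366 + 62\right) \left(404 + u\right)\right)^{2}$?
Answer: $249892864$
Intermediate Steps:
$\left(\left(-366 + 62\right) \left(404 + u\right)\right)^{2} = \left(\left(-366 + 62\right) \left(404 - 352\right)\right)^{2} = \left(\left(-304\right) 52\right)^{2} = \left(-15808\right)^{2} = 249892864$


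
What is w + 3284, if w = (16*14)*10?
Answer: 5524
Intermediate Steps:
w = 2240 (w = 224*10 = 2240)
w + 3284 = 2240 + 3284 = 5524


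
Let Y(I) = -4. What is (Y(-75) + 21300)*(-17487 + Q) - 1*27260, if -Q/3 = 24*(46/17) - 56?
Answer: -6341027980/17 ≈ -3.7300e+8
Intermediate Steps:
Q = -456/17 (Q = -3*(24*(46/17) - 56) = -3*(1104/17 - 56) = -3*152/17 = -456/17 ≈ -26.824)
(Y(-75) + 21300)*(-17487 + Q) - 1*27260 = (-4 + 21300)*(-17487 - 456/17) - 1*27260 = 21296*(-297735/17) - 27260 = -6340564560/17 - 27260 = -6341027980/17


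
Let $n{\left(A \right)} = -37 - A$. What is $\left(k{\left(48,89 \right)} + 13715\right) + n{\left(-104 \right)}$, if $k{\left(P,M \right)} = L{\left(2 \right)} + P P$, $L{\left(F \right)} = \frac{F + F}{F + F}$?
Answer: $16087$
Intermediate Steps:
$L{\left(F \right)} = 1$ ($L{\left(F \right)} = \frac{2 F}{2 F} = 2 F \frac{1}{2 F} = 1$)
$k{\left(P,M \right)} = 1 + P^{2}$ ($k{\left(P,M \right)} = 1 + P P = 1 + P^{2}$)
$\left(k{\left(48,89 \right)} + 13715\right) + n{\left(-104 \right)} = \left(\left(1 + 48^{2}\right) + 13715\right) - -67 = \left(\left(1 + 2304\right) + 13715\right) + \left(-37 + 104\right) = \left(2305 + 13715\right) + 67 = 16020 + 67 = 16087$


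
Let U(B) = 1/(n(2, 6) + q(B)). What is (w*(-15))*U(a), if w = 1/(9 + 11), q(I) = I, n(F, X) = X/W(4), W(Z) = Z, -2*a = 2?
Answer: -3/2 ≈ -1.5000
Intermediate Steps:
a = -1 (a = -½*2 = -1)
n(F, X) = X/4
U(B) = 1/(3/2 + B) (U(B) = 1/((¼)*6 + B) = 1/(3/2 + B))
w = 1/20 ≈ 0.050000
(w*(-15))*U(a) = ((1/20)*(-15))*(2/(3 + 2*(-1))) = -3/(2*(3 - 2)) = -3/(2*1) = -3/2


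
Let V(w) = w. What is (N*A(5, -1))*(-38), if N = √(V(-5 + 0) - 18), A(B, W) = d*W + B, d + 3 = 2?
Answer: -228*I*√23 ≈ -1093.4*I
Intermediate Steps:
d = -1 (d = -3 + 2 = -1)
A(B, W) = B - W (A(B, W) = -W + B = B - W)
N = I*√23 (N = √((-5 + 0) - 18) = √(-5 - 18) = √(-23) = I*√23 ≈ 4.7958*I)
(N*A(5, -1))*(-38) = ((I*√23)*(5 - 1*(-1)))*(-38) = ((I*√23)*(5 + 1))*(-38) = ((I*√23)*6)*(-38) = (6*I*√23)*(-38) = -228*I*√23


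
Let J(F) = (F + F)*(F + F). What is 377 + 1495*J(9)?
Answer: 484757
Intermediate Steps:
J(F) = 4*F² (J(F) = (2*F)*(2*F) = 4*F²)
377 + 1495*J(9) = 377 + 1495*(4*9²) = 377 + 1495*(4*81) = 377 + 1495*324 = 377 + 484380 = 484757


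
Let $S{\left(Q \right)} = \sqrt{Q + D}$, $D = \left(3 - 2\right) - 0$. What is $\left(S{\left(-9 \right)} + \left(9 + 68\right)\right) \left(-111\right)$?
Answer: $-8547 - 222 i \sqrt{2} \approx -8547.0 - 313.96 i$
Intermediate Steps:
$D = 1$ ($D = 1 + 0 = 1$)
$S{\left(Q \right)} = \sqrt{1 + Q}$ ($S{\left(Q \right)} = \sqrt{Q + 1} = \sqrt{1 + Q}$)
$\left(S{\left(-9 \right)} + \left(9 + 68\right)\right) \left(-111\right) = \left(\sqrt{1 - 9} + \left(9 + 68\right)\right) \left(-111\right) = \left(\sqrt{-8} + 77\right) \left(-111\right) = \left(2 i \sqrt{2} + 77\right) \left(-111\right) = \left(77 + 2 i \sqrt{2}\right) \left(-111\right) = -8547 - 222 i \sqrt{2}$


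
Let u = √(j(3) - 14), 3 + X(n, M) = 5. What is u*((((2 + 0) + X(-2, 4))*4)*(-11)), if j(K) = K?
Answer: -176*I*√11 ≈ -583.73*I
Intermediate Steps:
X(n, M) = 2 (X(n, M) = -3 + 5 = 2)
u = I*√11 (u = √(3 - 14) = √(-11) = I*√11 ≈ 3.3166*I)
u*((((2 + 0) + X(-2, 4))*4)*(-11)) = (I*√11)*((((2 + 0) + 2)*4)*(-11)) = (I*√11)*(((2 + 2)*4)*(-11)) = (I*√11)*((4*4)*(-11)) = (I*√11)*(16*(-11)) = (I*√11)*(-176) = -176*I*√11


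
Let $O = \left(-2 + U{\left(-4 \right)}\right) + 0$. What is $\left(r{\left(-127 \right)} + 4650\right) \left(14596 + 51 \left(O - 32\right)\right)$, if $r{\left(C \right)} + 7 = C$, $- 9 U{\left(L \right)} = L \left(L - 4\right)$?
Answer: $\frac{171797672}{3} \approx 5.7266 \cdot 10^{7}$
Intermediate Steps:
$U{\left(L \right)} = - \frac{L \left(-4 + L\right)}{9}$ ($U{\left(L \right)} = - \frac{L \left(L - 4\right)}{9} = - \frac{L \left(-4 + L\right)}{9}$)
$r{\left(C \right)} = -7 + C$
$O = - \frac{50}{9}$ ($O = \left(-2 + \frac{1}{9} \left(-4\right) \left(4 - -4\right)\right) + 0 = \left(-2 + \frac{1}{9} \left(-4\right) \left(4 + 4\right)\right) + 0 = \left(-2 + \frac{1}{9} \left(-4\right) 8\right) + 0 = \left(-2 - \frac{32}{9}\right) + 0 = - \frac{50}{9} + 0 = - \frac{50}{9} \approx -5.5556$)
$\left(r{\left(-127 \right)} + 4650\right) \left(14596 + 51 \left(O - 32\right)\right) = \left(\left(-7 - 127\right) + 4650\right) \left(14596 + 51 \left(- \frac{50}{9} - 32\right)\right) = \left(-134 + 4650\right) \left(14596 + 51 \left(- \frac{338}{9}\right)\right) = 4516 \left(14596 - \frac{5746}{3}\right) = 4516 \cdot \frac{38042}{3} = \frac{171797672}{3}$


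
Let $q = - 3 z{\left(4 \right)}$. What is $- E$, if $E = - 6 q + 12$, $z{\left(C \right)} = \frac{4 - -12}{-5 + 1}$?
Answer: $60$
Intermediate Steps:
$z{\left(C \right)} = -4$ ($z{\left(C \right)} = \frac{4 + 12}{-4} = 16 \left(- \frac{1}{4}\right) = -4$)
$q = 12$ ($q = \left(-3\right) \left(-4\right) = 12$)
$E = -60$ ($E = \left(-6\right) 12 + 12 = -72 + 12 = -60$)
$- E = \left(-1\right) \left(-60\right) = 60$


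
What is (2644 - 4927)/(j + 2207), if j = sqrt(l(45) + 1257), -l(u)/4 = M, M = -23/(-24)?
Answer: -30231486/29217575 + 2283*sqrt(45114)/29217575 ≈ -1.0181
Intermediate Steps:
M = 23/24 (M = -23*(-1/24) = 23/24 ≈ 0.95833)
l(u) = -23/6 (l(u) = -4*23/24 = -23/6)
j = sqrt(45114)/6 (j = sqrt(-23/6 + 1257) = sqrt(7519/6) = sqrt(45114)/6 ≈ 35.400)
(2644 - 4927)/(j + 2207) = (2644 - 4927)/(sqrt(45114)/6 + 2207) = -2283/(2207 + sqrt(45114)/6)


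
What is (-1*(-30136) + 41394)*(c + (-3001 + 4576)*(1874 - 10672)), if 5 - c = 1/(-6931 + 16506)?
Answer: -1898109935272056/1915 ≈ -9.9118e+11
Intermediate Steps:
c = 47874/9575 (c = 5 - 1/(-6931 + 16506) = 5 - 1/9575 = 47874/9575 ≈ 4.9999)
(-1*(-30136) + 41394)*(c + (-3001 + 4576)*(1874 - 10672)) = (-1*(-30136) + 41394)*(47874/9575 + (-3001 + 4576)*(1874 - 10672)) = (30136 + 41394)*(47874/9575 + 1575*(-8798)) = 71530*(47874/9575 - 13856850) = 71530*(-132679290876/9575) = -1898109935272056/1915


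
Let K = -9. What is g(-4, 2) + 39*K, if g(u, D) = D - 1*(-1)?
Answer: -348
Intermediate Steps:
g(u, D) = 1 + D (g(u, D) = D + 1 = 1 + D)
g(-4, 2) + 39*K = (1 + 2) + 39*(-9) = 3 - 351 = -348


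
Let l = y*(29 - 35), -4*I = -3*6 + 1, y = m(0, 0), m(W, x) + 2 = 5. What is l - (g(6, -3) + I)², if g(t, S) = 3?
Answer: -1129/16 ≈ -70.563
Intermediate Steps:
m(W, x) = 3 (m(W, x) = -2 + 5 = 3)
y = 3
I = 17/4 (I = -(-3*6 + 1)/4 = -(-18 + 1)/4 = -¼*(-17) = 17/4 ≈ 4.2500)
l = -18 (l = 3*(29 - 35) = 3*(-6) = -18)
l - (g(6, -3) + I)² = -18 - (3 + 17/4)² = -18 - (29/4)² = -18 - 1*841/16 = -18 - 841/16 = -1129/16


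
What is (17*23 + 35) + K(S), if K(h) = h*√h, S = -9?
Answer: 426 - 27*I ≈ 426.0 - 27.0*I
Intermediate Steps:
K(h) = h^(3/2)
(17*23 + 35) + K(S) = (17*23 + 35) + (-9)^(3/2) = (391 + 35) - 27*I = 426 - 27*I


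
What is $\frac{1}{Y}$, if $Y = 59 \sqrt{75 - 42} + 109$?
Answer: $- \frac{109}{102992} + \frac{59 \sqrt{33}}{102992} \approx 0.0022325$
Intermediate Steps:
$Y = 109 + 59 \sqrt{33}$ ($Y = 59 \sqrt{33} + 109 = 109 + 59 \sqrt{33} \approx 447.93$)
$\frac{1}{Y} = \frac{1}{109 + 59 \sqrt{33}}$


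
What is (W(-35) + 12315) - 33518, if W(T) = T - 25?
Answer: -21263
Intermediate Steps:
W(T) = -25 + T
(W(-35) + 12315) - 33518 = ((-25 - 35) + 12315) - 33518 = (-60 + 12315) - 33518 = 12255 - 33518 = -21263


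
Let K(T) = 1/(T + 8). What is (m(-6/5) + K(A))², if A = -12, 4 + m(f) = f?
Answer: 11881/400 ≈ 29.703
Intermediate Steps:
m(f) = -4 + f
K(T) = 1/(8 + T)
(m(-6/5) + K(A))² = ((-4 - 6/5) + 1/(8 - 12))² = ((-4 - 6*⅕) + 1/(-4))² = ((-4 - 6/5) - ¼)² = (-26/5 - ¼)² = (-109/20)² = 11881/400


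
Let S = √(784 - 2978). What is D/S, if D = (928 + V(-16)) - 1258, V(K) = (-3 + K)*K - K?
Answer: 5*I*√2194/1097 ≈ 0.21349*I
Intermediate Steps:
V(K) = -K + K*(-3 + K) (V(K) = K*(-3 + K) - K = -K + K*(-3 + K))
D = -10 (D = (928 - 16*(-4 - 16)) - 1258 = (928 - 16*(-20)) - 1258 = (928 + 320) - 1258 = 1248 - 1258 = -10)
S = I*√2194 (S = √(-2194) = I*√2194 ≈ 46.84*I)
D/S = -10*(-I*√2194/2194) = -(-5)*I*√2194/1097 = 5*I*√2194/1097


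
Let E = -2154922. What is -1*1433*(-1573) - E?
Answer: 4409031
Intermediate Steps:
-1*1433*(-1573) - E = -1*1433*(-1573) - 1*(-2154922) = -1433*(-1573) + 2154922 = 2254109 + 2154922 = 4409031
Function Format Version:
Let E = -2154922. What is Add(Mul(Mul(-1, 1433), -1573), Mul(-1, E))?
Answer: 4409031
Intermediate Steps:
Add(Mul(Mul(-1, 1433), -1573), Mul(-1, E)) = Add(Mul(Mul(-1, 1433), -1573), Mul(-1, -2154922)) = Add(Mul(-1433, -1573), 2154922) = Add(2254109, 2154922) = 4409031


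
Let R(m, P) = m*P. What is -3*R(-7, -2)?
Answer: -42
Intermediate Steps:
R(m, P) = P*m
-3*R(-7, -2) = -(-6)*(-7) = -3*14 = -42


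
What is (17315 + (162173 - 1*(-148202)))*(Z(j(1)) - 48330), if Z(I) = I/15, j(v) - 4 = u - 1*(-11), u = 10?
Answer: -15836711550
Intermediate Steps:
j(v) = 25 (j(v) = 4 + (10 - 1*(-11)) = 4 + (10 + 11) = 4 + 21 = 25)
Z(I) = I/15 (Z(I) = I*(1/15) = I/15)
(17315 + (162173 - 1*(-148202)))*(Z(j(1)) - 48330) = (17315 + (162173 - 1*(-148202)))*((1/15)*25 - 48330) = (17315 + (162173 + 148202))*(5/3 - 48330) = (17315 + 310375)*(-144985/3) = 327690*(-144985/3) = -15836711550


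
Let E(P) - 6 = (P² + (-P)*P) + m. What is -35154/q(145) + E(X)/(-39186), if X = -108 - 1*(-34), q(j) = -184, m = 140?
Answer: 344379445/1802556 ≈ 191.05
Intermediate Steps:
X = -74 (X = -108 + 34 = -74)
E(P) = 146 (E(P) = 6 + ((P² + (-P)*P) + 140) = 6 + ((P² - P²) + 140) = 6 + (0 + 140) = 6 + 140 = 146)
-35154/q(145) + E(X)/(-39186) = -35154/(-184) + 146/(-39186) = -35154*(-1/184) + 146*(-1/39186) = 17577/92 - 73/19593 = 344379445/1802556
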